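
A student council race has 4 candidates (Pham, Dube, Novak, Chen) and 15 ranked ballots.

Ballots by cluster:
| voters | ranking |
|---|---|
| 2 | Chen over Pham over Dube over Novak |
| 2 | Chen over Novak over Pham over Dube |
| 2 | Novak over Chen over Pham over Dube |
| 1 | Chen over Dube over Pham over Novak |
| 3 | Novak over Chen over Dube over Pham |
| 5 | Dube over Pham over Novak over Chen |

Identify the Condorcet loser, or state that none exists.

none

Head-to-head results (15 voters):
Pham vs Dube: Pham is ranked higher on 2+2+2 = 6 ballots, Dube on 9. Dube wins 9–6.
Pham vs Novak: Pham, 8–7.
Pham vs Chen: 5 to 10, Chen.
Dube–Novak: Dube 8–7.
Dube vs Chen: Chen, 10–5.
Novak vs Chen: 10 to 5, Novak.
Every candidate wins at least one matchup (Pham beats Novak; Dube beats Pham; Novak beats Chen; Chen beats Pham), so there is no Condorcet loser.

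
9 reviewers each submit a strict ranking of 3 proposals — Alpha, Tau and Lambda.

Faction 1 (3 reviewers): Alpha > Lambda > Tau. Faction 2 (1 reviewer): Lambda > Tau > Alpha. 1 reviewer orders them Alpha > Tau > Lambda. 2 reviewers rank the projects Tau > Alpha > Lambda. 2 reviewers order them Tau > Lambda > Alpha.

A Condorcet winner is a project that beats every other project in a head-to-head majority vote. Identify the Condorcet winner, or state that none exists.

Tau

Head-to-head results (9 reviewers):
Alpha vs Tau: Tau, 5–4.
Alpha–Lambda: Alpha 6–3.
Tau–Lambda: Tau 5–4.
Only Tau has no losses; Tau is the Condorcet winner.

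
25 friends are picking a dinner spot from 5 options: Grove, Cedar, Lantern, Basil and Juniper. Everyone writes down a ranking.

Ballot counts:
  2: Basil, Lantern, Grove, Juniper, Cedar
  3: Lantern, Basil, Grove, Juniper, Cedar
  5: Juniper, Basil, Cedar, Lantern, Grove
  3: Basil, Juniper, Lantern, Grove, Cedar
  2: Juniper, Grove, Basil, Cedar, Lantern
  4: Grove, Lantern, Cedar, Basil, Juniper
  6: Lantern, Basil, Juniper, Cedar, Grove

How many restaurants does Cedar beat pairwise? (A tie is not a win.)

0

Cedar against each rival (25 friends):
Cedar–Grove: Grove 14–11.
Cedar vs Lantern: 5+2 = 7 for Cedar, 18 for Lantern — Lantern by 18–7.
Cedar vs Basil: 4 to 21, Basil.
Cedar vs Juniper: Cedar preferred on 4 ballots; Juniper wins 21–4.
Cedar beats no one; loses to Grove, Lantern, Basil, Juniper — 0 pairwise wins.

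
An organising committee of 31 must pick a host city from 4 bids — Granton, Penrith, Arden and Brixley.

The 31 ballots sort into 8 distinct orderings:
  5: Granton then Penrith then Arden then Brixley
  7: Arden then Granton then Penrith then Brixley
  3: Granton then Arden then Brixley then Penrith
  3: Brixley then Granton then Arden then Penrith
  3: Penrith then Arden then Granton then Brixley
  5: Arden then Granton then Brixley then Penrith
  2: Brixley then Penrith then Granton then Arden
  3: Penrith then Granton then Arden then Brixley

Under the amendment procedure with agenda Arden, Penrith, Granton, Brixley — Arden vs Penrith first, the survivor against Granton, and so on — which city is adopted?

Round 1: Arden vs Penrith — 18–13, Arden advances.
Round 2: Arden vs Granton — 15–16, Granton advances.
Round 3: Granton vs Brixley — 26–5, Granton advances.
The agenda winner is Granton.

Granton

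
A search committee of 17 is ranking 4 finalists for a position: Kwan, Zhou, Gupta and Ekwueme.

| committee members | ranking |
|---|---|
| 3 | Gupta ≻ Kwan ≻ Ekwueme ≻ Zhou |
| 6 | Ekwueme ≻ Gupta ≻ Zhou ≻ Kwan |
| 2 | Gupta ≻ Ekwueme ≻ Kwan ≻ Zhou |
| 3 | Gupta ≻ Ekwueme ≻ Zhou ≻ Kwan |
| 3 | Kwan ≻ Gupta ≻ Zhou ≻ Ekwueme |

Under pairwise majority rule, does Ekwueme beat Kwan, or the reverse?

Ballots ranking Ekwueme above Kwan: 6 + 2 + 3 = 11.
Ballots ranking Kwan above Ekwueme: 17 − 11 = 6.
Ekwueme wins the head-to-head 11–6.

Ekwueme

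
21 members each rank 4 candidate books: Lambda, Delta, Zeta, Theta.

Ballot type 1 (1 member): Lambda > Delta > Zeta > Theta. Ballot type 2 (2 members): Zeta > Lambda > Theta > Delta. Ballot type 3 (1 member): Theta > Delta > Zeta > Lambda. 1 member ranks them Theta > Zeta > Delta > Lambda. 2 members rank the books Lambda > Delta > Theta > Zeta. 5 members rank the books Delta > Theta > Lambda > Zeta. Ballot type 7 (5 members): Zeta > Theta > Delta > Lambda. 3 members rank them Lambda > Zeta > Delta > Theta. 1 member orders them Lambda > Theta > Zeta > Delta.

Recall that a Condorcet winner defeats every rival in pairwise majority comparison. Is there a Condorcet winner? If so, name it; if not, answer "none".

Check each pair by majority over 21 ballots:
Lambda vs Delta: Lambda preferred on 1+2+2+3+1 = 9 ballots; Delta wins 12–9.
Lambda vs Zeta: 1+2+5+3+1 = 12 for Lambda, 9 for Zeta — Lambda by 12–9.
Lambda vs Theta: 1+2+2+3+1 = 9 for Lambda, 12 for Theta — Theta by 12–9.
Delta vs Zeta: 9 to 12, Zeta.
Delta vs Theta: 11 to 10, Delta.
Zeta vs Theta: 1+2+5+3 = 11 for Zeta, 10 for Theta — Zeta by 11–10.
No book is unbeaten: Lambda loses to Delta; Delta loses to Zeta; Zeta loses to Lambda; Theta loses to Delta. In particular Lambda → Zeta → Delta → Lambda is a majority cycle — no Condorcet winner exists.

none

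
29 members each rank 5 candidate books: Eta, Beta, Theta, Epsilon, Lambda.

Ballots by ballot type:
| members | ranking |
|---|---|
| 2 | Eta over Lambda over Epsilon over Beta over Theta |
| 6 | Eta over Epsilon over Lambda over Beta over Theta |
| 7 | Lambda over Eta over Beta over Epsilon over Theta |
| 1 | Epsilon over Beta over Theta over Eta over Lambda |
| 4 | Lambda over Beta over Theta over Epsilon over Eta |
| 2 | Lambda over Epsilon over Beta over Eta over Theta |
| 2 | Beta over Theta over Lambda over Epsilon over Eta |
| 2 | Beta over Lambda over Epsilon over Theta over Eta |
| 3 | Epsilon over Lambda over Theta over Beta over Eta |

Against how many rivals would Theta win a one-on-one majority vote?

Theta against each rival (29 members):
Theta vs Eta: Eta wins 17–12.
Theta–Beta: Beta 26–3.
Theta–Epsilon: Epsilon 23–6.
Theta–Lambda: Lambda 26–3.
Theta beats no one; loses to Eta, Beta, Epsilon, Lambda — 0 pairwise wins.

0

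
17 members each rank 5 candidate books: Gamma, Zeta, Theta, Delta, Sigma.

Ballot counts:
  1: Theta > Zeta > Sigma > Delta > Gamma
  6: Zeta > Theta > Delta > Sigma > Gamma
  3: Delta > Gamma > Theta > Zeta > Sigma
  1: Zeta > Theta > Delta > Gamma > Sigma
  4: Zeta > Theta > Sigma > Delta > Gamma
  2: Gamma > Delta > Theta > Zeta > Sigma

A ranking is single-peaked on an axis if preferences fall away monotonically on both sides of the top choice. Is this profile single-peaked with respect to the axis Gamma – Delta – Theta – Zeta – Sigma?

yes

Axis positions: Gamma=1, Delta=2, Theta=3, Zeta=4, Sigma=5.
Type 1 (peak Theta at position 3): ranking walks positions 3-4-5-2-1, expanding outward from the peak — single-peaked.
Type 2 (peak Zeta at position 4): ranking walks positions 4-3-2-5-1, expanding outward from the peak — single-peaked.
Type 3 (peak Delta at position 2): ranking walks positions 2-1-3-4-5, expanding outward from the peak — single-peaked.
Type 4 (peak Zeta at position 4): ranking walks positions 4-3-2-1-5, expanding outward from the peak — single-peaked.
Type 5 (peak Zeta at position 4): ranking walks positions 4-3-5-2-1, expanding outward from the peak — single-peaked.
Type 6 (peak Gamma at position 1): ranking walks positions 1-2-3-4-5, expanding outward from the peak — single-peaked.
Every ranking is single-peaked on this axis.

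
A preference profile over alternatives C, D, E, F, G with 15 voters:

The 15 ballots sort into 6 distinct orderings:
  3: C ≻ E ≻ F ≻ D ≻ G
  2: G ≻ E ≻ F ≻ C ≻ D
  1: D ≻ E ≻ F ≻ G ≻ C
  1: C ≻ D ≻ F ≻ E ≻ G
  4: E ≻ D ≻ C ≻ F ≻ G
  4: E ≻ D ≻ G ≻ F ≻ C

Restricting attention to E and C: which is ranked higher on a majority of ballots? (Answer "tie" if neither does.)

Ballots ranking E above C: 2 + 1 + 4 + 4 = 11.
Ballots ranking C above E: 15 − 11 = 4.
E wins the head-to-head 11–4.

E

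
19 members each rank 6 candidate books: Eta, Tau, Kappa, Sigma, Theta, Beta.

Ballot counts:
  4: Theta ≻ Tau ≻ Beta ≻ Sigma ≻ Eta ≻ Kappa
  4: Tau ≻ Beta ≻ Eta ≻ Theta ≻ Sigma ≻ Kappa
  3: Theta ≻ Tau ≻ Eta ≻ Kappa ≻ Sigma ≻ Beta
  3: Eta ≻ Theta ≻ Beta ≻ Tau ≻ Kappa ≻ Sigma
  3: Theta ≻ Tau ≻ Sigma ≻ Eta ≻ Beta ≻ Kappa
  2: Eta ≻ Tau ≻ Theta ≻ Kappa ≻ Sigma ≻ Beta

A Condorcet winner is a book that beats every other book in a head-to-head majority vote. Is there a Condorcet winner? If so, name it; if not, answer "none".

Check each pair by majority over 19 ballots:
Eta–Tau: Tau 14–5.
Eta vs Kappa: Eta wins 19–0.
Eta vs Sigma: Eta, 12–7.
Eta vs Theta: Theta, 10–9.
Eta vs Beta: Eta wins 11–8.
Tau vs Kappa: Tau wins 19–0.
Tau vs Sigma: Tau wins 19–0.
Tau–Theta: Theta 13–6.
Tau vs Beta: Tau, 16–3.
Kappa vs Sigma: Sigma wins 11–8.
Kappa vs Theta: Theta wins 19–0.
Kappa–Beta: Beta 14–5.
Sigma vs Theta: Theta wins 19–0.
Sigma vs Beta: Beta, 11–8.
Theta–Beta: Theta 15–4.
Only Theta has no losses; Theta is the Condorcet winner.

Theta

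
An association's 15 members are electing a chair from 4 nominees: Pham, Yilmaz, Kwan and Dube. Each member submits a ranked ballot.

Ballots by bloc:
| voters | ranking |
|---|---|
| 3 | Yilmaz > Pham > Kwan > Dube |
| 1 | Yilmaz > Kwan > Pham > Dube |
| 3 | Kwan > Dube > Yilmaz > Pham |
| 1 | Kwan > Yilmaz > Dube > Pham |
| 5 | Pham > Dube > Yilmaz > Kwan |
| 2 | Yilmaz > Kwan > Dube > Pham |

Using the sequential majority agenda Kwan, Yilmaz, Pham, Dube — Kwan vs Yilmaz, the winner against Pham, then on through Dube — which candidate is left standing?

Round 1: Kwan vs Yilmaz — 4–11, Yilmaz advances.
Round 2: Yilmaz vs Pham — 10–5, Yilmaz advances.
Round 3: Yilmaz vs Dube — 7–8, Dube advances.
The agenda winner is Dube.

Dube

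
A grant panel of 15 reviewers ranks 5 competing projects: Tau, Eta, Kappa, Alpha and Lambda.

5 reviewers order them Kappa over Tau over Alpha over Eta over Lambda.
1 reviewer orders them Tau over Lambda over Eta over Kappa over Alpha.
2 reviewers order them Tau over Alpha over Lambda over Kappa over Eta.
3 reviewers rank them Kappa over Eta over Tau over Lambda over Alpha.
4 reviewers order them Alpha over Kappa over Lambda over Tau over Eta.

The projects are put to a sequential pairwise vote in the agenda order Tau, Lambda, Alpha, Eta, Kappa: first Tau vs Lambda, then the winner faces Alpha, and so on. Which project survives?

Kappa

Round 1: Tau vs Lambda — 11–4, Tau advances.
Round 2: Tau vs Alpha — 11–4, Tau advances.
Round 3: Tau vs Eta — 12–3, Tau advances.
Round 4: Tau vs Kappa — 3–12, Kappa advances.
Kappa survives the agenda.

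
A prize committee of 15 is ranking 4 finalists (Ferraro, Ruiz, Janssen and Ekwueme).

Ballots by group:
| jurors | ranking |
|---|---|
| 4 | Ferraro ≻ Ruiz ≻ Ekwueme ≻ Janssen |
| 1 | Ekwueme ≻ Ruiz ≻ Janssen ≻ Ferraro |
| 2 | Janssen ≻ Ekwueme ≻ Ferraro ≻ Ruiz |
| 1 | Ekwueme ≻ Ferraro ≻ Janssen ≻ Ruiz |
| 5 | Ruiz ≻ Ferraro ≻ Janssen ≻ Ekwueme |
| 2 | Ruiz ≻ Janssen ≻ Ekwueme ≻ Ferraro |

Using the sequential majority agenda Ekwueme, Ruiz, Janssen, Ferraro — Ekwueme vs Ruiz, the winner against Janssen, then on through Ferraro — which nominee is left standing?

Round 1: Ekwueme vs Ruiz — 4–11, Ruiz advances.
Round 2: Ruiz vs Janssen — 12–3, Ruiz advances.
Round 3: Ruiz vs Ferraro — 8–7, Ruiz advances.
Ruiz survives the agenda.

Ruiz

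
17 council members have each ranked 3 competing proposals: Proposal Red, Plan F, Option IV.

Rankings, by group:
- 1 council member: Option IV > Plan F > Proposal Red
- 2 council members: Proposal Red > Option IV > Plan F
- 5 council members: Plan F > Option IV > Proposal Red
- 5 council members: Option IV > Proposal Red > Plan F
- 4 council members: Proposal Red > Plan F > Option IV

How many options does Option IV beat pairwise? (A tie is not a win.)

1

Option IV against each rival (17 council members):
Option IV vs Proposal Red: 1+5+5 = 11 for Option IV, 6 for Proposal Red — Option IV by 11–6.
Option IV vs Plan F: Plan F, 9–8.
Option IV beats Proposal Red; loses to Plan F — 1 pairwise win.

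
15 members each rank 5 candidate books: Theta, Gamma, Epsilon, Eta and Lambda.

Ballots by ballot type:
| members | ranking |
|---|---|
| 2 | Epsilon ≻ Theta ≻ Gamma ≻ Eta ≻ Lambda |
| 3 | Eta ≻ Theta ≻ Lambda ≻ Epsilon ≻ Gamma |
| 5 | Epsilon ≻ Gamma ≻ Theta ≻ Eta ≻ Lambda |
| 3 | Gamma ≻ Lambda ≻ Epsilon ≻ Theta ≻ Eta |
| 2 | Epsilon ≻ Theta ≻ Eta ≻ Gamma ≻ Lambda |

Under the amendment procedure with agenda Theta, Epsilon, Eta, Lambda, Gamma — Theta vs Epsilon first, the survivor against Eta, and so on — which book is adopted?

Round 1: Theta vs Epsilon — 3–12, Epsilon advances.
Round 2: Epsilon vs Eta — 12–3, Epsilon advances.
Round 3: Epsilon vs Lambda — 9–6, Epsilon advances.
Round 4: Epsilon vs Gamma — 12–3, Epsilon advances.
The agenda winner is Epsilon.

Epsilon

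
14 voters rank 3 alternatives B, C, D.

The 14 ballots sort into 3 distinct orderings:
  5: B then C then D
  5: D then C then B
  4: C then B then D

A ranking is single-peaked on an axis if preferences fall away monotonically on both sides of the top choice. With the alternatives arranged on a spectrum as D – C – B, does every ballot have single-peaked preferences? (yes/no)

yes

Axis positions: D=1, C=2, B=3.
Ballot type 1 (peak B at position 3): ranking walks positions 3-2-1, expanding outward from the peak — single-peaked.
Ballot type 2 (peak D at position 1): ranking walks positions 1-2-3, expanding outward from the peak — single-peaked.
Ballot type 3 (peak C at position 2): ranking walks positions 2-3-1, expanding outward from the peak — single-peaked.
Every ranking is single-peaked on this axis.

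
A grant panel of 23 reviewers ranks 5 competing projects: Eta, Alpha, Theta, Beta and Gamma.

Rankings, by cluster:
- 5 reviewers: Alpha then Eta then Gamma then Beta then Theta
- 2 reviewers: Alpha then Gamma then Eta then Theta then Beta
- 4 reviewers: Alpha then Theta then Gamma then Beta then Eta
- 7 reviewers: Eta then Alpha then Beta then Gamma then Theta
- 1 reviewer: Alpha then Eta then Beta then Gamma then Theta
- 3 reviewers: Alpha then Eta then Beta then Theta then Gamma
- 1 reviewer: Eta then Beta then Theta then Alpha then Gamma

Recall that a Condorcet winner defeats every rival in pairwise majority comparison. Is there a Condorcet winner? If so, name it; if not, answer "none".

Alpha

Head-to-head results (23 reviewers):
Eta vs Alpha: Eta preferred on 7+1 = 8 ballots; Alpha wins 15–8.
Eta vs Theta: Eta is ranked higher on 5+2+7+1+3+1 = 19 ballots, Theta on 4. Eta wins 19–4.
Eta vs Beta: Eta is ranked higher on 5+2+7+1+3+1 = 19 ballots, Beta on 4. Eta wins 19–4.
Eta vs Gamma: Eta preferred on 5+7+1+3+1 = 17 ballots; Eta wins 17–6.
Alpha vs Theta: Alpha is ranked higher on 5+2+4+7+1+3 = 22 ballots, Theta on 1. Alpha wins 22–1.
Alpha vs Beta: 5+2+4+7+1+3 = 22 for Alpha, 1 for Beta — Alpha by 22–1.
Alpha vs Gamma: 23 for Alpha, 0 for Gamma — Alpha by 23–0.
Theta vs Beta: Theta preferred on 2+4 = 6 ballots; Beta wins 17–6.
Theta vs Gamma: 8 to 15, Gamma.
Beta vs Gamma: 7+1+3+1 = 12 for Beta, 11 for Gamma — Beta by 12–11.
Only Alpha has no losses; Alpha is the Condorcet winner.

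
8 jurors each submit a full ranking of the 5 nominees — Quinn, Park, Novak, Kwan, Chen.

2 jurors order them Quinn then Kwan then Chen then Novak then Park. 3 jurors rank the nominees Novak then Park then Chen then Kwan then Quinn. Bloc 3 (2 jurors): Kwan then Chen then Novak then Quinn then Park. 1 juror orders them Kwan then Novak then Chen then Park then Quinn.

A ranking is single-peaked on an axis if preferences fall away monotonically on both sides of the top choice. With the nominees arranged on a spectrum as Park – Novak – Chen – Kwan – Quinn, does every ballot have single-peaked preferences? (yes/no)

Axis positions: Park=1, Novak=2, Chen=3, Kwan=4, Quinn=5.
Bloc 1 (peak Quinn at position 5): ranking walks positions 5-4-3-2-1, expanding outward from the peak — single-peaked.
Bloc 2 (peak Novak at position 2): ranking walks positions 2-1-3-4-5, expanding outward from the peak — single-peaked.
Bloc 3 (peak Kwan at position 4): ranking walks positions 4-3-2-5-1, expanding outward from the peak — single-peaked.
Bloc 4: ranking walks positions 4-2-3-1-5; Novak is ranked above Chen even though Chen lies between Novak and the peak Kwan on the axis — preferences dip and rise again. Not single-peaked.
Bloc 4 violates single-peakedness, so the profile is not single-peaked on this axis.

no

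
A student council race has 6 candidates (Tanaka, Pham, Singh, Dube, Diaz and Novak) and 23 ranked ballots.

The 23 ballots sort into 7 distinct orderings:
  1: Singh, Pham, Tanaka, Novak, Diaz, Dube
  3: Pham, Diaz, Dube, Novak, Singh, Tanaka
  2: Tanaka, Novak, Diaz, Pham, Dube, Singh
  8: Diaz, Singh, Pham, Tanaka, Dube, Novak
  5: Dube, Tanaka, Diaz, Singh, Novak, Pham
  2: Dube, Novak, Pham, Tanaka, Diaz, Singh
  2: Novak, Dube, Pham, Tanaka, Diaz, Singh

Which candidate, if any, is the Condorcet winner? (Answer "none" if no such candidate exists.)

Check each pair by majority over 23 ballots:
Tanaka vs Pham: Pham wins 16–7.
Tanaka–Singh: Singh 12–11.
Tanaka vs Dube: Dube wins 12–11.
Tanaka–Diaz: Tanaka 12–11.
Tanaka vs Novak: Tanaka wins 16–7.
Pham–Singh: Singh 14–9.
Pham vs Dube: Pham, 14–9.
Pham vs Diaz: Diaz wins 15–8.
Pham–Novak: Pham 12–11.
Singh–Dube: Dube 14–9.
Singh vs Diaz: Diaz wins 22–1.
Singh vs Novak: Singh wins 14–9.
Dube vs Diaz: Diaz, 14–9.
Dube–Novak: Dube 18–5.
Diaz vs Novak: Diaz wins 16–7.
No candidate is unbeaten: Tanaka loses to Pham; Pham loses to Singh; Singh loses to Dube; Dube loses to Pham; Diaz loses to Tanaka; Novak loses to Tanaka. In particular Tanaka → Diaz → Pham → Tanaka is a majority cycle — no Condorcet winner exists.

none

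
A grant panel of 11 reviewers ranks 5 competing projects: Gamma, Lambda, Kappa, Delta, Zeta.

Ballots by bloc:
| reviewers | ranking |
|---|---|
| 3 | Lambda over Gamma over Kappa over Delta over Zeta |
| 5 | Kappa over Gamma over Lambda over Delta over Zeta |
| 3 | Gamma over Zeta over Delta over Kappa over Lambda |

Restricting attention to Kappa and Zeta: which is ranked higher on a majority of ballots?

Ballots ranking Kappa above Zeta: 3 + 5 = 8.
Ballots ranking Zeta above Kappa: 11 − 8 = 3.
Kappa wins the head-to-head 8–3.

Kappa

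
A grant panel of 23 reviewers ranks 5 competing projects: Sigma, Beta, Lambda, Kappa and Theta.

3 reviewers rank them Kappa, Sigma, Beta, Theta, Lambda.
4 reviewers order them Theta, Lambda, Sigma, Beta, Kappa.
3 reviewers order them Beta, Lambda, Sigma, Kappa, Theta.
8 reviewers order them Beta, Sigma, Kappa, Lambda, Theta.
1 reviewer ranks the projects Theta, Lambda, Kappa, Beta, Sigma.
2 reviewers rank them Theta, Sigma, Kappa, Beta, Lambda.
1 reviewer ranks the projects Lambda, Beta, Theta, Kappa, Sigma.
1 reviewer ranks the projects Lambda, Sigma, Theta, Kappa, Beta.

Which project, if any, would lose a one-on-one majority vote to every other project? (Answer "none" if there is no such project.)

Head-to-head results (23 reviewers):
Sigma–Beta: Beta 13–10.
Sigma–Lambda: Sigma 13–10.
Sigma vs Kappa: Sigma wins 18–5.
Sigma vs Theta: 15 to 8, Sigma.
Beta–Lambda: Beta 16–7.
Beta vs Kappa: Beta is ranked higher on 4+3+8+1 = 16 ballots, Kappa on 7. Beta wins 16–7.
Beta vs Theta: 3+3+8+1 = 15 for Beta, 8 for Theta — Beta by 15–8.
Lambda vs Kappa: Kappa wins 13–10.
Lambda–Theta: Lambda 13–10.
Kappa–Theta: Kappa 14–9.
Only Theta has no wins; Theta is the Condorcet loser.

Theta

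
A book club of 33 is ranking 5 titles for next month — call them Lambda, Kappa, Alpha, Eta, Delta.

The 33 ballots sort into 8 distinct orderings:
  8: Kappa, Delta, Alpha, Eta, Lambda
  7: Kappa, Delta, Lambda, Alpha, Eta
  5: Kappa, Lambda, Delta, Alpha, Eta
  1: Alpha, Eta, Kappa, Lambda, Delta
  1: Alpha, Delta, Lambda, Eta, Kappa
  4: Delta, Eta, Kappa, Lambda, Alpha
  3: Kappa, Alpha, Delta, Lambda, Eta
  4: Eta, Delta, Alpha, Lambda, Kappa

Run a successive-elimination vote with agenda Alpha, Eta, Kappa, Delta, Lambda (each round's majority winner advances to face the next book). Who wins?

Kappa

Round 1: Alpha vs Eta — 25–8, Alpha advances.
Round 2: Alpha vs Kappa — 6–27, Kappa advances.
Round 3: Kappa vs Delta — 24–9, Kappa advances.
Round 4: Kappa vs Lambda — 28–5, Kappa advances.
The agenda winner is Kappa.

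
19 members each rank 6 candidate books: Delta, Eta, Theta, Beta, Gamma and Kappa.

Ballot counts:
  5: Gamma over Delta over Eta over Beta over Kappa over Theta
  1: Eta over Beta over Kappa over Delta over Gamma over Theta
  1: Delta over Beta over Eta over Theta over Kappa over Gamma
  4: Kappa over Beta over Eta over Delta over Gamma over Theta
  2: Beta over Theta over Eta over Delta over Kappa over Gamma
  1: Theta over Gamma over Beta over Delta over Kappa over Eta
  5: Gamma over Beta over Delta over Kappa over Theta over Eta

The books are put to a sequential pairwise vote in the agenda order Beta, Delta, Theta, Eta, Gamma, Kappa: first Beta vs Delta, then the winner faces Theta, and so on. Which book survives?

Round 1: Beta vs Delta — 13–6, Beta advances.
Round 2: Beta vs Theta — 18–1, Beta advances.
Round 3: Beta vs Eta — 13–6, Beta advances.
Round 4: Beta vs Gamma — 8–11, Gamma advances.
Round 5: Gamma vs Kappa — 11–8, Gamma advances.
Gamma survives the agenda.

Gamma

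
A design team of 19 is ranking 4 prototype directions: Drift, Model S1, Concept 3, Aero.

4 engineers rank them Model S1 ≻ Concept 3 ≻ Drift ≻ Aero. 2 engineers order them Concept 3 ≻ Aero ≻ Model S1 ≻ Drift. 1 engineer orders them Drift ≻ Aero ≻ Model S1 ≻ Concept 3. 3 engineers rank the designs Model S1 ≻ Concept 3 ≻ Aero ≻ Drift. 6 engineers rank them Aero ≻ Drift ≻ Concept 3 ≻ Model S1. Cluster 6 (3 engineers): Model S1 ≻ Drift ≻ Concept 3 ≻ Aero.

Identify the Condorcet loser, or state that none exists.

none

Pairwise majorities:
Drift–Model S1: Model S1 12–7.
Drift vs Concept 3: Drift wins 10–9.
Drift vs Aero: Drift preferred on 4+1+3 = 8 ballots; Aero wins 11–8.
Model S1 vs Concept 3: Model S1 wins 11–8.
Model S1 vs Aero: Model S1 preferred on 4+3+3 = 10 ballots; Model S1 wins 10–9.
Concept 3 vs Aero: Concept 3 is ranked higher on 4+2+3+3 = 12 ballots, Aero on 7. Concept 3 wins 12–7.
Each design has at least one pairwise win (Drift beats Concept 3; Model S1 beats Drift; Concept 3 beats Aero; Aero beats Drift) — no Condorcet loser.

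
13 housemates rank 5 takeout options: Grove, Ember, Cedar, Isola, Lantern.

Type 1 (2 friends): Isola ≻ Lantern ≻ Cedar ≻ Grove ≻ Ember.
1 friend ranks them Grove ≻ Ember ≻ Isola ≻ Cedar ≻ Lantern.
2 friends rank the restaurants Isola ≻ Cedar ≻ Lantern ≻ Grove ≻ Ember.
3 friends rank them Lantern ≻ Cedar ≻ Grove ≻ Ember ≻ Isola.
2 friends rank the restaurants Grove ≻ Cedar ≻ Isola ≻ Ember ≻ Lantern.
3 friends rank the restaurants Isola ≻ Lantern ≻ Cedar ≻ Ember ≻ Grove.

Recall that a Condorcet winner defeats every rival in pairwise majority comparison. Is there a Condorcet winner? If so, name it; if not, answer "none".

Check each pair by majority over 13 ballots:
Grove–Ember: Grove 10–3.
Grove–Cedar: Cedar 10–3.
Grove vs Isola: Isola, 7–6.
Grove vs Lantern: Lantern wins 10–3.
Ember vs Cedar: Cedar wins 12–1.
Ember–Isola: Isola 9–4.
Ember vs Lantern: Lantern wins 10–3.
Cedar–Isola: Isola 8–5.
Cedar vs Lantern: Lantern, 8–5.
Isola vs Lantern: Isola wins 10–3.
Isola wins every pairwise contest, so Isola is the Condorcet winner.

Isola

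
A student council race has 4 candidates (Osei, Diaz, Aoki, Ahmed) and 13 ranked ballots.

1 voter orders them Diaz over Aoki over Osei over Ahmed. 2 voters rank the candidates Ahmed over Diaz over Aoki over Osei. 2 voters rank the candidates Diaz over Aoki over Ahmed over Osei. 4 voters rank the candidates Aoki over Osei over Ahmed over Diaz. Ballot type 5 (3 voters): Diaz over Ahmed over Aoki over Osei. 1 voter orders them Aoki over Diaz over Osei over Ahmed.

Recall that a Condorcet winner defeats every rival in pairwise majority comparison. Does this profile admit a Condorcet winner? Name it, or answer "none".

Head-to-head results (13 voters):
Osei–Diaz: Diaz 9–4.
Osei–Aoki: Aoki 13–0.
Osei vs Ahmed: Ahmed wins 7–6.
Diaz vs Aoki: Diaz, 8–5.
Diaz vs Ahmed: Diaz, 7–6.
Aoki vs Ahmed: Aoki wins 8–5.
Diaz beats each of Osei, Aoki, Ahmed — Diaz is the Condorcet winner.

Diaz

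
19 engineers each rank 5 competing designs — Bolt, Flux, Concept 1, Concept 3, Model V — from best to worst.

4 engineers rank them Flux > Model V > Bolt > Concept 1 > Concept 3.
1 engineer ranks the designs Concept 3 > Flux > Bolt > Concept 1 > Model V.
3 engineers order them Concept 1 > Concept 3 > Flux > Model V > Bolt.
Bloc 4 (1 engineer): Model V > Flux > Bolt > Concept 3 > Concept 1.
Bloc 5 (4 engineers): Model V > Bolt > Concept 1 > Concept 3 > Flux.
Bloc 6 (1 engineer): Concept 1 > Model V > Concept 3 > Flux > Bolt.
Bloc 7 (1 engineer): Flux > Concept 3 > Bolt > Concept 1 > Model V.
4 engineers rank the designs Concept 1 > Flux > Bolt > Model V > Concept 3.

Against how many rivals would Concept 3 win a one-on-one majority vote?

Concept 3 against each rival (19 engineers):
Concept 3 vs Bolt: 1+3+1+1 = 6 for Concept 3, 13 for Bolt — Bolt by 13–6.
Concept 3 vs Flux: 9 to 10, Flux.
Concept 3 vs Concept 1: Concept 3 is ranked higher on 1+1+1 = 3 ballots, Concept 1 on 16. Concept 1 wins 16–3.
Concept 3 vs Model V: Model V, 14–5.
Concept 3 beats no one; loses to Bolt, Flux, Concept 1, Model V — 0 pairwise wins.

0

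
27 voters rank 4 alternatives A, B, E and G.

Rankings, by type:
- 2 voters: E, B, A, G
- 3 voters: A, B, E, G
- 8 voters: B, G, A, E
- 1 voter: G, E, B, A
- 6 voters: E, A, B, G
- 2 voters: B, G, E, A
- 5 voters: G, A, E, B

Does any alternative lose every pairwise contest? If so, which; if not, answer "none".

none

Pairwise majorities:
A vs B: A wins 14–13.
A vs E: A preferred on 3+8+5 = 16 ballots; A wins 16–11.
A vs G: G wins 16–11.
B vs E: 13 to 14, E.
B vs G: 2+3+8+6+2 = 21 for B, 6 for G — B by 21–6.
E vs G: 11 to 16, G.
No alternative is winless: A beats B; B beats G; E beats B; G beats A. There is no Condorcet loser.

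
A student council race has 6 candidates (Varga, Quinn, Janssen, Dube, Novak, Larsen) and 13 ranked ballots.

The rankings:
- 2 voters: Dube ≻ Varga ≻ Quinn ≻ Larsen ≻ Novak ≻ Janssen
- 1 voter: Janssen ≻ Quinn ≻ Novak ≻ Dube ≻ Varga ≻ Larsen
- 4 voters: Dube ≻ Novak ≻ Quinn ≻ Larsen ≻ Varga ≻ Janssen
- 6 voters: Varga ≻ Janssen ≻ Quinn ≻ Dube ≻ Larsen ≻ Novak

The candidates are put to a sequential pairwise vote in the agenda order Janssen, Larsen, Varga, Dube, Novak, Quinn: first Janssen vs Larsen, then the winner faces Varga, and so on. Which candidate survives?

Round 1: Janssen vs Larsen — 7–6, Janssen advances.
Round 2: Janssen vs Varga — 1–12, Varga advances.
Round 3: Varga vs Dube — 6–7, Dube advances.
Round 4: Dube vs Novak — 12–1, Dube advances.
Round 5: Dube vs Quinn — 6–7, Quinn advances.
The agenda winner is Quinn.

Quinn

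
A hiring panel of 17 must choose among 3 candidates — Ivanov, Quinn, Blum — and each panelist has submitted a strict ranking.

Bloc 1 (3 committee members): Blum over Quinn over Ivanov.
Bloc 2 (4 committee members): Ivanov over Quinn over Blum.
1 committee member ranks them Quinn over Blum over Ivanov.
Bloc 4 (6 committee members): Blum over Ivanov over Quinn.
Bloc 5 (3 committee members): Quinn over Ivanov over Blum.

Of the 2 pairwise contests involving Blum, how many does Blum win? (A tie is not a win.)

2

Blum against each rival (17 committee members):
Blum vs Ivanov: Blum preferred on 3+1+6 = 10 ballots; Blum wins 10–7.
Blum vs Quinn: Blum, 9–8.
Blum beats Ivanov, Quinn — 2 pairwise wins.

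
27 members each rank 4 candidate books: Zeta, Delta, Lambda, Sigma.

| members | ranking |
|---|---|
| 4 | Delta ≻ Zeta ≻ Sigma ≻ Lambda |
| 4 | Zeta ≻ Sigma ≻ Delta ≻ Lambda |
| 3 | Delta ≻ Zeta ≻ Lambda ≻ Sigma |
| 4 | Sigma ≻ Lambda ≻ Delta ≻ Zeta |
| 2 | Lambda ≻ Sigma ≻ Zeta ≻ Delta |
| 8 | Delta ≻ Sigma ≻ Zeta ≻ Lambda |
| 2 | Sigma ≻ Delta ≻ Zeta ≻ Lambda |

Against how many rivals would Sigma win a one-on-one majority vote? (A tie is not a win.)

2

Sigma against each rival (27 members):
Sigma vs Zeta: Sigma is ranked higher on 4+2+8+2 = 16 ballots, Zeta on 11. Sigma wins 16–11.
Sigma vs Delta: Sigma preferred on 4+4+2+2 = 12 ballots; Delta wins 15–12.
Sigma–Lambda: Sigma 22–5.
Sigma beats Zeta, Lambda; loses to Delta — 2 pairwise wins.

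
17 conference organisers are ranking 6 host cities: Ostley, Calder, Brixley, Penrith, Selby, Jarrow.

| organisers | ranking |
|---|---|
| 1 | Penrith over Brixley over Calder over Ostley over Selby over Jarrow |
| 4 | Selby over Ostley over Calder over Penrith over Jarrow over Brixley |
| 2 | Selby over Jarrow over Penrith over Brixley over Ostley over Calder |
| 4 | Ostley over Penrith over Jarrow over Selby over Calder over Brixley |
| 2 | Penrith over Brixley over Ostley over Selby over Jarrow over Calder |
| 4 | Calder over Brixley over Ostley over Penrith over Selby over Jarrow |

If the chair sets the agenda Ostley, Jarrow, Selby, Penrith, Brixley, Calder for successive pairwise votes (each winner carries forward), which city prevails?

Round 1: Ostley vs Jarrow — 15–2, Ostley advances.
Round 2: Ostley vs Selby — 11–6, Ostley advances.
Round 3: Ostley vs Penrith — 12–5, Ostley advances.
Round 4: Ostley vs Brixley — 8–9, Brixley advances.
Round 5: Brixley vs Calder — 5–12, Calder advances.
Calder survives the agenda.

Calder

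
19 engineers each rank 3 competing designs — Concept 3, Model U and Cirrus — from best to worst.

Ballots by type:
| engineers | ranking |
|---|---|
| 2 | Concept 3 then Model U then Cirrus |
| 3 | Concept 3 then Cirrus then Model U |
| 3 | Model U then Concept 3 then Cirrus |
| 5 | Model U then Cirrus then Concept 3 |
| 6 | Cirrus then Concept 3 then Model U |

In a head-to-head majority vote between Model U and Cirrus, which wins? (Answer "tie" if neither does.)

Ballots ranking Model U above Cirrus: 2 + 3 + 5 = 10.
Ballots ranking Cirrus above Model U: 19 − 10 = 9.
Model U wins the head-to-head 10–9.

Model U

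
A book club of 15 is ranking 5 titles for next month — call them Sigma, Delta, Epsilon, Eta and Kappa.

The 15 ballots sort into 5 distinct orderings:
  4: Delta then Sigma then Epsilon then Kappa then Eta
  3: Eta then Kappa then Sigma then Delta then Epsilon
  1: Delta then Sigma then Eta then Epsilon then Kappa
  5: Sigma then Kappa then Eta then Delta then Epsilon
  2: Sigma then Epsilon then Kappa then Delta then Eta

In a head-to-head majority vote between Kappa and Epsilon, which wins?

Kappa

Ballots ranking Kappa above Epsilon: 3 + 5 = 8.
Ballots ranking Epsilon above Kappa: 15 − 8 = 7.
Kappa wins the head-to-head 8–7.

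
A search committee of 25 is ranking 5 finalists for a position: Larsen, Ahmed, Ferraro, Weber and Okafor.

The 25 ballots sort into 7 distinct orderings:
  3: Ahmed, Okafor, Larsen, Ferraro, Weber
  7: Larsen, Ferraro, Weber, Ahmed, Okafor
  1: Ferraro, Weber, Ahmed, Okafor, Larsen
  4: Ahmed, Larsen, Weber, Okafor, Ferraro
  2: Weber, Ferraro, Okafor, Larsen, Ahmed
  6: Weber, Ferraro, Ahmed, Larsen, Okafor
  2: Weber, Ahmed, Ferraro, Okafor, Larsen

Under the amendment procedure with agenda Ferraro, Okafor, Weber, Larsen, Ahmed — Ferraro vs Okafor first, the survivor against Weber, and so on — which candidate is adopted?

Round 1: Ferraro vs Okafor — 18–7, Ferraro advances.
Round 2: Ferraro vs Weber — 11–14, Weber advances.
Round 3: Weber vs Larsen — 11–14, Larsen advances.
Round 4: Larsen vs Ahmed — 9–16, Ahmed advances.
The agenda winner is Ahmed.

Ahmed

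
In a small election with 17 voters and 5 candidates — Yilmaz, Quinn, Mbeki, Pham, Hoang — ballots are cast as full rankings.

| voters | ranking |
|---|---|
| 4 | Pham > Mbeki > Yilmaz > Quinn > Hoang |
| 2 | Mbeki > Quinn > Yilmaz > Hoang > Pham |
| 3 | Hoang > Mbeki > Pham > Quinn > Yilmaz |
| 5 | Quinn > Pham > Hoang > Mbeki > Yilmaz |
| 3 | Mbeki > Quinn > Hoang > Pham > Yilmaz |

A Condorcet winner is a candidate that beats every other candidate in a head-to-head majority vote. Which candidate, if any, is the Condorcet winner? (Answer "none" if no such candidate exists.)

none

Check each pair by majority over 17 ballots:
Yilmaz vs Quinn: Yilmaz preferred on 4 ballots; Quinn wins 13–4.
Yilmaz vs Mbeki: 0 to 17, Mbeki.
Yilmaz vs Pham: Yilmaz is ranked higher on 2 ballots, Pham on 15. Pham wins 15–2.
Yilmaz vs Hoang: 6 to 11, Hoang.
Quinn vs Mbeki: Quinn is ranked higher on 5 ballots, Mbeki on 12. Mbeki wins 12–5.
Quinn vs Pham: 2+5+3 = 10 for Quinn, 7 for Pham — Quinn by 10–7.
Quinn vs Hoang: 4+2+5+3 = 14 for Quinn, 3 for Hoang — Quinn by 14–3.
Mbeki vs Pham: 2+3+3 = 8 for Mbeki, 9 for Pham — Pham by 9–8.
Mbeki vs Hoang: 9 to 8, Mbeki.
Pham vs Hoang: Pham is ranked higher on 4+5 = 9 ballots, Hoang on 8. Pham wins 9–8.
Every candidate loses at least once (Yilmaz loses to Quinn; Quinn loses to Mbeki; Mbeki loses to Pham; Pham loses to Quinn; Hoang loses to Quinn). The majority relation contains the cycle Quinn > Pham > Mbeki > Quinn, so there is no Condorcet winner.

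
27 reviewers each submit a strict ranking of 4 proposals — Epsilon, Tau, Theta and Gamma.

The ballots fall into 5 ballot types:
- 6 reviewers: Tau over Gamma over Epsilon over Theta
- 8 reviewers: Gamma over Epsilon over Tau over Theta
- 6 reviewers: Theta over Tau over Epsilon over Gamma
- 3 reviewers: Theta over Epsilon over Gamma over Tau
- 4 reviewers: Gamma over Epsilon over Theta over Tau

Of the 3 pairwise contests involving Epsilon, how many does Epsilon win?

Epsilon against each rival (27 reviewers):
Epsilon–Tau: Epsilon 15–12.
Epsilon vs Theta: Epsilon, 18–9.
Epsilon vs Gamma: Gamma wins 18–9.
Epsilon beats Tau, Theta; loses to Gamma — 2 pairwise wins.

2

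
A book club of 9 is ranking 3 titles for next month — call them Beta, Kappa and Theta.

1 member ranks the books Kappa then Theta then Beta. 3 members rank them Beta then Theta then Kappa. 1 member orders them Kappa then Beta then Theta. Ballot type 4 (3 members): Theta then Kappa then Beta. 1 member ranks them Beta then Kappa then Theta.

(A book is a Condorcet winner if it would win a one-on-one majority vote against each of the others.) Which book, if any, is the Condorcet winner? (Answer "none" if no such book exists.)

none

Head-to-head results (9 members):
Beta vs Kappa: Beta is ranked higher on 3+1 = 4 ballots, Kappa on 5. Kappa wins 5–4.
Beta vs Theta: Beta preferred on 3+1+1 = 5 ballots; Beta wins 5–4.
Kappa vs Theta: 1+1+1 = 3 for Kappa, 6 for Theta — Theta by 6–3.
No book is unbeaten: Beta loses to Kappa; Kappa loses to Theta; Theta loses to Beta. In particular Beta > Theta > Kappa > Beta is a majority cycle — no Condorcet winner exists.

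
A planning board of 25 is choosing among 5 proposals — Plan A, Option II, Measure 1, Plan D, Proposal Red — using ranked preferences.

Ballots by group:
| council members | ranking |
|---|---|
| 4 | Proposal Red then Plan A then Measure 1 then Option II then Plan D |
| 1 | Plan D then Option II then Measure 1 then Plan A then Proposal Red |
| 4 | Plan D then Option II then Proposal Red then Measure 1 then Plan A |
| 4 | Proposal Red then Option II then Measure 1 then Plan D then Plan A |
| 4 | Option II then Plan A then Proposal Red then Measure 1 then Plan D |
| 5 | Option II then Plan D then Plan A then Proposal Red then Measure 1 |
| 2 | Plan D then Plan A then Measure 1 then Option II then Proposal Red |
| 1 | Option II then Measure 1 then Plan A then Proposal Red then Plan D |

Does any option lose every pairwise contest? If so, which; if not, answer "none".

Head-to-head results (25 council members):
Plan A vs Option II: Plan A is ranked higher on 4+2 = 6 ballots, Option II on 19. Option II wins 19–6.
Plan A vs Measure 1: Plan A, 15–10.
Plan A vs Plan D: Plan D wins 16–9.
Plan A vs Proposal Red: 1+4+5+2+1 = 13 for Plan A, 12 for Proposal Red — Plan A by 13–12.
Option II vs Measure 1: Option II wins 19–6.
Option II vs Plan D: Option II, 18–7.
Option II vs Proposal Red: Option II wins 17–8.
Measure 1 vs Plan D: 4+4+4+1 = 13 for Measure 1, 12 for Plan D — Measure 1 by 13–12.
Measure 1 vs Proposal Red: Proposal Red wins 21–4.
Plan D–Proposal Red: Proposal Red 13–12.
No option is winless: Plan A beats Measure 1; Option II beats Plan A; Measure 1 beats Plan D; Plan D beats Plan A; Proposal Red beats Measure 1. There is no Condorcet loser.

none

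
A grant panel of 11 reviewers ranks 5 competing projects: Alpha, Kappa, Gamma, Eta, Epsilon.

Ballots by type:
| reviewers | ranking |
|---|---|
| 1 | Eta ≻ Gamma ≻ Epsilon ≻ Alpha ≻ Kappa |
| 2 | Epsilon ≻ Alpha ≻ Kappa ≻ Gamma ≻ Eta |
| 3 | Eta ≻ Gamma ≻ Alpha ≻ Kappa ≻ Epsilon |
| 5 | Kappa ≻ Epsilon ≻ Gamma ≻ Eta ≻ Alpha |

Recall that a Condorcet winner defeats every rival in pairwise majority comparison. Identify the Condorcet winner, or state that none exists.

none

Pairwise majorities:
Alpha vs Kappa: Alpha wins 6–5.
Alpha vs Gamma: Gamma wins 9–2.
Alpha–Eta: Eta 9–2.
Alpha vs Epsilon: Epsilon, 8–3.
Kappa–Gamma: Kappa 7–4.
Kappa vs Eta: Kappa wins 7–4.
Kappa vs Epsilon: Kappa, 8–3.
Gamma–Eta: Gamma 7–4.
Gamma–Epsilon: Epsilon 7–4.
Eta vs Epsilon: Epsilon wins 7–4.
Every project loses at least once (Alpha loses to Gamma; Kappa loses to Alpha; Gamma loses to Kappa; Eta loses to Kappa; Epsilon loses to Kappa). The majority relation contains the cycle Alpha beats Kappa beats Gamma beats Alpha, so there is no Condorcet winner.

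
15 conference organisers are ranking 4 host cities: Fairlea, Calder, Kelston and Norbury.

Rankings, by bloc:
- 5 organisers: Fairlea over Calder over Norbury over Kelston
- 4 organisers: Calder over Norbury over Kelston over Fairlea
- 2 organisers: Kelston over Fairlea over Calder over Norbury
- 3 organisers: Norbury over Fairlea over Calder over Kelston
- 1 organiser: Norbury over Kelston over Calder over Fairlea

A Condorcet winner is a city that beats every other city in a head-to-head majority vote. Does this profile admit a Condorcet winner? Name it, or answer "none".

Pairwise majorities:
Fairlea vs Calder: Fairlea wins 10–5.
Fairlea–Kelston: Fairlea 8–7.
Fairlea–Norbury: Norbury 8–7.
Calder vs Kelston: Calder, 12–3.
Calder vs Norbury: Calder wins 11–4.
Kelston vs Norbury: Norbury, 13–2.
No city is unbeaten: Fairlea loses to Norbury; Calder loses to Fairlea; Kelston loses to Fairlea; Norbury loses to Calder. In particular Fairlea > Calder > Norbury > Fairlea is a majority cycle — no Condorcet winner exists.

none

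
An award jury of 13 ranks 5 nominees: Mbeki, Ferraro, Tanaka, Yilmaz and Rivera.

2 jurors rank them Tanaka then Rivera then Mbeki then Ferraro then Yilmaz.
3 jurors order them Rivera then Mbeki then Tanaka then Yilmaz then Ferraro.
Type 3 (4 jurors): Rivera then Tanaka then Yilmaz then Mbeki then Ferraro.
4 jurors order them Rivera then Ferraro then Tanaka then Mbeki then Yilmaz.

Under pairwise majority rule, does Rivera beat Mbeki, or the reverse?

Ballots ranking Rivera above Mbeki: 2 + 3 + 4 + 4 = 13.
Ballots ranking Mbeki above Rivera: 13 − 13 = 0.
Rivera wins the head-to-head 13–0.

Rivera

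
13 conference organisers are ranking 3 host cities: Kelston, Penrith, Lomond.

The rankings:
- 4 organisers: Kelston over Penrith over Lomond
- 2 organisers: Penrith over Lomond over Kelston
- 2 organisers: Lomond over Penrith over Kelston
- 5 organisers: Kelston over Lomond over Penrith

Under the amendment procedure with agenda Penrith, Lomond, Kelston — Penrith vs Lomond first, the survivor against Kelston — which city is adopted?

Round 1: Penrith vs Lomond — 6–7, Lomond advances.
Round 2: Lomond vs Kelston — 4–9, Kelston advances.
The agenda winner is Kelston.

Kelston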